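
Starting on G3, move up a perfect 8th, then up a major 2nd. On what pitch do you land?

A4

A perfect octave up from G3 is G4.
A major second up from G4 is A4.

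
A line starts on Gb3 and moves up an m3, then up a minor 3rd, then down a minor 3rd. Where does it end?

Up a minor third from Gb3: Bbb3 (3 semitones up).
Bbb3 up a minor third → Dbb4 (3 semitones).
Down a minor third from Dbb4: Bbb3 (3 semitones down).

Bbb3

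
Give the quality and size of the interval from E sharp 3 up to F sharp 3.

E to F spans two letter names (E-F): a second.
E#3 to F#3 is 1 semitone, a half step short of the major second (2), so this is minor.

minor second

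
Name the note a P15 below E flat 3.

A fifteenth keeps the letter name E, two octaves down from E.
Moving 24 semitones down from Eb3 (the size of a perfect fifteenth) reaches Eb1.

E flat 1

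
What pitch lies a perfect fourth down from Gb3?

Four letter names down from G: D.
A perfect fourth spans 5 semitones, so from Gb3 the target pitch is Db3.

Db3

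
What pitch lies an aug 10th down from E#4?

C3

The tenth's letter: E down three letter names plus an octave → C.
An augmented tenth is 17 semitones; 17 semitones down from E#4 gives C3.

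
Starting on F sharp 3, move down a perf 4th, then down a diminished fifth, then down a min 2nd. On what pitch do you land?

Down a perfect fourth from F#3: C#3 (5 semitones down).
Down a diminished fifth from C#3: F##2 (6 semitones down).
Down a minor second from F##2: E##2 (1 semitone down).

E double-sharp 2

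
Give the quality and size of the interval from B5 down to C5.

major seventh

Descending from B5 to C5 is the same interval as ascending C5 to B5.
C to B spans seven letter names (C-D-E-F-G-A-B) — that makes it a seventh of some quality.
The major seventh spans 11 semitones, and C5 to B5 is exactly 11 semitones — so this is a major seventh.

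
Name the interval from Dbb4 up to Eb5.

A9

D to E spans two letter names (D-E), plus an octave — that makes it a ninth of some quality.
The major ninth is 14 semitones; here we have 15, one semitone wider: augmented.
(Equivalently, a compound augmented second: an augmented second plus an octave.)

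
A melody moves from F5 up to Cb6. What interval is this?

d5

F to C spans five letter names (F-G-A-B-C): a fifth.
A perfect fifth would be 7 semitones; F5 to Cb6 is 6, one semitone narrower, so the interval is diminished.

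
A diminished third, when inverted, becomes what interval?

A6

Interval numbers invert to sum to nine: 3 + 6 = 9, so a third inverts to a sixth.
Quality inverts too: diminished becomes augmented. That makes the inversion an augmented sixth.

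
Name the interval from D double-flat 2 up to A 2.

D to A spans five letter names (D-E-F-G-A): a fifth.
A perfect fifth would be 7 semitones; Dbb2 to A2 is 9, two semitones wider, so the interval is doubly augmented.

doubly augmented 5th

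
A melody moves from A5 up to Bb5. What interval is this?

m2

A to B spans two letter names (A-B): a second.
A major second would be 2 semitones, but A5 to Bb5 is 1 — one semitone narrower, making it a minor second.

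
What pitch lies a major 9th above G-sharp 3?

A-sharp 4

The ninth's letter: G up two letter names plus an octave → A.
A major ninth is 14 semitones; 14 semitones up from G#3 gives A#4.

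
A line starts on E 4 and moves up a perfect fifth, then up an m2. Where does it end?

C 5

E4 up a perfect fifth → B4 (7 semitones).
Up a minor second from B4: C5 (1 semitone up).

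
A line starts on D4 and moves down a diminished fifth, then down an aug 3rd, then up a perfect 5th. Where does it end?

D4 down a diminished fifth → G#3 (6 semitones).
Down an augmented third from G#3: Eb3 (5 semitones down).
Up a perfect fifth from Eb3: Bb3 (7 semitones up).

Bb3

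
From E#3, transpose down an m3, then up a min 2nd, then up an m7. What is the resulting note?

C#4

A minor third down from E#3 is C##3.
C##3 up a minor second → D#3 (1 semitone).
D#3 up a minor seventh → C#4 (10 semitones).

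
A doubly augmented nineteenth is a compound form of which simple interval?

Each octave removed subtracts seven from the number: 19 − 14 = 5.
That makes a doubly augmented nineteenth a compound doubly augmented fifth — 2 octaves plus a doubly augmented fifth.

AA5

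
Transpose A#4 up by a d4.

D5

The fourth takes the letter from A up to D.
Moving 4 semitones up from A#4 (the size of a diminished fourth) reaches D5.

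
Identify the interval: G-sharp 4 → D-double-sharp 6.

G to D spans five letter names (G-A-B-C-D), plus an octave — that makes it a twelfth of some quality.
A perfect twelfth would be 19 semitones; G#4 to D##6 is 20, one semitone wider, so the interval is augmented.
(Equivalently, a compound augmented fifth: an augmented fifth plus an octave.)

augmented twelfth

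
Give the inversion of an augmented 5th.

d4

Interval numbers invert to sum to nine: 5 + 4 = 9, so a fifth inverts to a fourth.
And augmented becomes diminished under inversion, so we get a diminished fourth.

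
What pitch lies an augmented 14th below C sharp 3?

D flat 1

Counting seven letter names plus an octave down from C lands on D.
An augmented fourteenth is 24 semitones; 24 semitones down from C#3 gives Db1.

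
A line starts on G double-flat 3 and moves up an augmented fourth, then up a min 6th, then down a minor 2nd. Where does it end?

G flat 4

An augmented fourth up from Gbb3 is Cb4.
Cb4 up a minor sixth → Abb4 (8 semitones).
Down a minor second from Abb4: Gb4 (1 semitone down).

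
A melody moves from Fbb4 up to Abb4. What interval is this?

major 3rd

F to A spans three letter names (F-G-A): a third.
Fbb4 to Abb4 is 4 semitones, matching the major third exactly, so the quality is major.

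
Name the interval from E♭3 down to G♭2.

Descending from Eb3 to Gb2 is the same interval as ascending Gb2 to Eb3.
G to E spans six letter names (G-A-B-C-D-E): a sixth.
Counting semitones, Gb2→Eb3 is 9, which is the major sixth.

major 6th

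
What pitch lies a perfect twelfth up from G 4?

Counting five letter names plus an octave up from G lands on D.
A perfect twelfth is 19 semitones; 19 semitones up from G4 gives D6.

D 6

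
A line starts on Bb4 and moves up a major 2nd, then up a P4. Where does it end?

Up a major second from Bb4: C5 (2 semitones up).
Up a perfect fourth from C5: F5 (5 semitones up).

F5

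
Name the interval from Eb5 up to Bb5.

E to B spans five letter names (E-F-G-A-B): a fifth.
The perfect fifth spans 7 semitones, and Eb5 to Bb5 is exactly 7 semitones — so this is a perfect fifth.

perfect fifth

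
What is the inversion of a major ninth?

minor 7th

First reduce the compound major ninth to its simple form, a major second.
Inverted interval numbers add to nine, so a second pairs with a seventh (2 + 7 = 9).
The quality also flips — major becomes minor — giving a minor seventh.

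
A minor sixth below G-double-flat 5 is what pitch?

The sixth takes the letter from G down to B.
Moving 8 semitones down from Gbb5 (the size of a minor sixth) reaches Bbb4.

B-double-flat 4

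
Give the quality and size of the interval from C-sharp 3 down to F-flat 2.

doubly augmented 5th

Descending from C#3 to Fb2 is the same interval as ascending Fb2 to C#3.
F to C spans five letter names (F-G-A-B-C), so the interval is some kind of fifth.
A perfect fifth would be 7 semitones; Fb2 to C#3 is 9, two semitones wider, so the interval is doubly augmented.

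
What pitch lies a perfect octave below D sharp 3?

D sharp 2

An octave keeps the letter name D, an octave down from D.
Moving 12 semitones down from D#3 (the size of a perfect octave) reaches D#2.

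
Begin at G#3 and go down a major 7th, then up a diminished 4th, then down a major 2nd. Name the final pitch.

Cb3

A major seventh down from G#3 is A2.
A diminished fourth up from A2 is Db3.
Down a major second from Db3: Cb3 (2 semitones down).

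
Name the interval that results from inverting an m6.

Inverted interval numbers add to nine, so a sixth pairs with a third (6 + 3 = 9).
Quality inverts too: minor becomes major. That makes the inversion a major third.

major third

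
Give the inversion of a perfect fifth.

perfect fourth

Interval numbers invert to sum to nine: 5 + 4 = 9, so a fifth inverts to a fourth.
Quality inverts too: perfect stays perfect. That makes the inversion a perfect fourth.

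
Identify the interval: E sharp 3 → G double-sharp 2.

minor sixth

Descending from E#3 to G##2 is the same interval as ascending G##2 to E#3.
G to E spans six letter names (G-A-B-C-D-E), so the interval is some kind of sixth.
At 8 semitones, G##2→E#3 falls one short of a major sixth: minor.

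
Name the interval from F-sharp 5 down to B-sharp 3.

Descending from F#5 to B#3 is the same interval as ascending B#3 to F#5.
B to F spans five letter names (B-C-D-E-F), plus an octave — that makes it a twelfth of some quality.
A perfect twelfth would be 19 semitones; B#3 to F#5 is 18, one semitone narrower, so the interval is diminished.
(Equivalently, a compound diminished fifth: a diminished fifth plus an octave.)

diminished twelfth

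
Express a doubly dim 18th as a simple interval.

Take out 2 octaves (14 from the number): 18 − 14 = 4.
That makes a doubly diminished eighteenth a compound doubly diminished fourth — 2 octaves plus a doubly diminished fourth.

doubly diminished 4th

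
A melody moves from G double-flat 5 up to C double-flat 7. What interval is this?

perfect eleventh

G to C spans four letter names (G-A-B-C), plus an octave — that makes it an eleventh of some quality.
The perfect eleventh spans 17 semitones, and Gbb5 to Cbb7 is exactly 17 semitones — so this is a perfect eleventh.
(Equivalently, a compound perfect fourth: a perfect fourth plus an octave.)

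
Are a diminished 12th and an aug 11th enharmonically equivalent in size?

Yes

A diminished twelfth = 18 semitones = an augmented eleventh; enharmonically equal.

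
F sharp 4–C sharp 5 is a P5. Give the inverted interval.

The rule of nine gives the new number: 9 − 5 = 4, so a fifth becomes a fourth.
And perfect stays perfect under inversion, so we get a perfect fourth.

P4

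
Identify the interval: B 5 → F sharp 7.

B to F spans five letter names (B-C-D-E-F), plus an octave: a twelfth.
Counting semitones, B5→F#7 is 19, which is the perfect twelfth.
(Equivalently, a compound perfect fifth: a perfect fifth plus an octave.)

perfect twelfth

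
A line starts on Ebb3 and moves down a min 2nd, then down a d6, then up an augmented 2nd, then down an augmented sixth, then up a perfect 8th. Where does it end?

Down a minor second from Ebb3: Db3 (1 semitone down).
A diminished sixth down from Db3 is F#2.
F#2 up an augmented second → G##2 (3 semitones).
G##2 down an augmented sixth → B1 (10 semitones).
B1 up a perfect octave → B2 (12 semitones).

B2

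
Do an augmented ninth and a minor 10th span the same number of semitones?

Yes

An augmented ninth spans 15 semitones, and a minor tenth also spans 15 semitones — they're enharmonic.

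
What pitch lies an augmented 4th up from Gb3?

The fourth takes the letter from G up to C.
An augmented fourth spans 6 semitones, so from Gb3 the target pitch is C4.

C4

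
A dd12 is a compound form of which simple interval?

doubly diminished fifth

Each octave removed subtracts seven from the number: 12 − 7 = 5.
Quality carries through unchanged, so the simple form is a doubly diminished fifth.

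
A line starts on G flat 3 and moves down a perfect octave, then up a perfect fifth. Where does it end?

Down a perfect octave from Gb3: Gb2 (12 semitones down).
Gb2 up a perfect fifth → Db3 (7 semitones).

D flat 3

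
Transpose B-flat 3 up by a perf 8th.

An octave keeps the letter name B, an octave up from B.
A perfect octave is 12 semitones; 12 semitones up from Bb3 gives Bb4.

B-flat 4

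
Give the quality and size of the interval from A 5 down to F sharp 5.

minor 3rd

Descending from A5 to F#5 is the same interval as ascending F#5 to A5.
F to A spans three letter names (F-G-A), so the interval is some kind of third.
A major third would be 4 semitones, but F#5 to A5 is 3 — one semitone narrower, making it a minor third.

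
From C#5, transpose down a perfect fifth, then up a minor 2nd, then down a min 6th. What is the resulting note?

B3

C#5 down a perfect fifth → F#4 (7 semitones).
Up a minor second from F#4: G4 (1 semitone up).
Down a minor sixth from G4: B3 (8 semitones down).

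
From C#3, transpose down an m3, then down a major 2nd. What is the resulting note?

G#2

Down a minor third from C#3: A#2 (3 semitones down).
Down a major second from A#2: G#2 (2 semitones down).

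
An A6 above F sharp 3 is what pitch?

D double-sharp 4

The sixth takes the letter from F up to D.
Moving 10 semitones up from F#3 (the size of an augmented sixth) reaches D##4.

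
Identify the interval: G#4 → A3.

major seventh

Descending from G#4 to A3 is the same interval as ascending A3 to G#4.
A to G spans seven letter names (A-B-C-D-E-F-G), so the interval is some kind of seventh.
Counting semitones, A3→G#4 is 11, which is the major seventh.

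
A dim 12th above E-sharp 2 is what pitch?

Counting five letter names plus an octave up from E lands on B.
A diminished twelfth is 18 semitones; 18 semitones up from E#2 gives B3.

B 3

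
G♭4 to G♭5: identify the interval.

P8

G to G is the same letter name, plus an octave: an octave.
The perfect octave spans 12 semitones, and Gb4 to Gb5 is exactly 12 semitones — so this is a perfect octave.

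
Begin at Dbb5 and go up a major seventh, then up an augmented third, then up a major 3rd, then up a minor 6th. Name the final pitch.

E7

A major seventh up from Dbb5 is Cb6.
Up an augmented third from Cb6: E6 (5 semitones up).
E6 up a major third → G#6 (4 semitones).
Up a minor sixth from G#6: E7 (8 semitones up).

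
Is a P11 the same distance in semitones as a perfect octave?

No

A perfect eleventh is 17 semitones but a perfect octave is 12 semitones — different sizes.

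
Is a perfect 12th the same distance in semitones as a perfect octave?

A perfect twelfth spans 19 semitones; a perfect octave spans 12 semitones. They differ by 7.

No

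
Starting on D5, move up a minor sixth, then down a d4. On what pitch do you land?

Up a minor sixth from D5: Bb5 (8 semitones up).
A diminished fourth down from Bb5 is F#5.

F#5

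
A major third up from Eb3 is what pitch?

Three letter names up from E: G.
A major third spans 4 semitones, so from Eb3 the target pitch is G3.

G3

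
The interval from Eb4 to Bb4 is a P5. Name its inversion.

The rule of nine gives the new number: 9 − 5 = 4, so a fifth becomes a fourth.
Quality inverts too: perfect stays perfect. That makes the inversion a perfect fourth.

P4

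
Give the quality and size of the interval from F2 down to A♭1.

major 6th

Descending from F2 to Ab1 is the same interval as ascending Ab1 to F2.
A to F spans six letter names (A-B-C-D-E-F), so the interval is some kind of sixth.
The major sixth spans 9 semitones, and Ab1 to F2 is exactly 9 semitones — so this is a major sixth.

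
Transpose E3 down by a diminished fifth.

The fifth takes the letter from E down to A.
A diminished fifth is 6 semitones; 6 semitones down from E3 gives A#2.

A#2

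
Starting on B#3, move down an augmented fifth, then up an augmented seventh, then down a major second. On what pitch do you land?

C##4

B#3 down an augmented fifth → E3 (8 semitones).
An augmented seventh up from E3 is D##4.
D##4 down a major second → C##4 (2 semitones).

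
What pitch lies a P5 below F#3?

B2

Five letter names down from F: B.
Moving 7 semitones down from F#3 (the size of a perfect fifth) reaches B2.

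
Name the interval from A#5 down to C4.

Descending from A#5 to C4 is the same interval as ascending C4 to A#5.
C to A spans six letter names (C-D-E-F-G-A), plus an octave — that makes it a thirteenth of some quality.
C4 to A#5 spans 22 semitones — one semitone wider than the major thirteenth (21) — giving an augmented thirteenth.
(Equivalently, a compound augmented sixth: an augmented sixth plus an octave.)

augmented thirteenth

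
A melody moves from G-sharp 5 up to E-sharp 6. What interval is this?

major sixth

G to E spans six letter names (G-A-B-C-D-E) — that makes it a sixth of some quality.
The major sixth spans 9 semitones, and G#5 to E#6 is exactly 9 semitones — so this is a major sixth.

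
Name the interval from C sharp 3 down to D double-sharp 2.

Descending from C#3 to D##2 is the same interval as ascending D##2 to C#3.
D to C spans seven letter names (D-E-F-G-A-B-C): a seventh.
A major seventh would be 11 semitones; D##2 to C#3 is 9, two semitones narrower, so the interval is diminished.

diminished seventh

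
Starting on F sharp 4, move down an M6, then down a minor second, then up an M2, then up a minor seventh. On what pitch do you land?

G sharp 4

Down a major sixth from F#4: A3 (9 semitones down).
Down a minor second from A3: G#3 (1 semitone down).
A major second up from G#3 is A#3.
Up a minor seventh from A#3: G#4 (10 semitones up).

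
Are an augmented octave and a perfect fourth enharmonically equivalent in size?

No

13 semitones (augmented octave) vs 5 semitones (perfect fourth): not equal.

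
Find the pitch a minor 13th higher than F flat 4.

Six letters up from F (plus an octave) reaches D.
Moving 20 semitones up from Fb4 (the size of a minor thirteenth) reaches Dbb6.

D double-flat 6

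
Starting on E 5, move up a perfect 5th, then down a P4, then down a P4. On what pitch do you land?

C sharp 5

A perfect fifth up from E5 is B5.
Down a perfect fourth from B5: F#5 (5 semitones down).
Down a perfect fourth from F#5: C#5 (5 semitones down).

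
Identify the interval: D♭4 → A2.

diminished eleventh

Descending from Db4 to A2 is the same interval as ascending A2 to Db4.
A to D spans four letter names (A-B-C-D), plus an octave — that makes it an eleventh of some quality.
A perfect eleventh would be 17 semitones; A2 to Db4 is 16, one semitone narrower, so the interval is diminished.
(Equivalently, a compound diminished fourth: a diminished fourth plus an octave.)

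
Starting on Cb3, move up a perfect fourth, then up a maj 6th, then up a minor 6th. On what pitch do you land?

Up a perfect fourth from Cb3: Fb3 (5 semitones up).
Fb3 up a major sixth → Db4 (9 semitones).
Up a minor sixth from Db4: Bbb4 (8 semitones up).

Bbb4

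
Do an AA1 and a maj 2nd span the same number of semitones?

Yes

A doubly augmented unison spans 2 semitones, and a major second also spans 2 semitones — they're enharmonic.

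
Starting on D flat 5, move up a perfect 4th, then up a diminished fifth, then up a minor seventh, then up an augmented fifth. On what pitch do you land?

Up a perfect fourth from Db5: Gb5 (5 semitones up).
Gb5 up a diminished fifth → Dbb6 (6 semitones).
Dbb6 up a minor seventh → Cbb7 (10 semitones).
Cbb7 up an augmented fifth → Gb7 (8 semitones).

G flat 7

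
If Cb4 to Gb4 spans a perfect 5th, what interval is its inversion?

perfect 4th

The rule of nine gives the new number: 9 − 5 = 4, so a fifth becomes a fourth.
Quality inverts too: perfect stays perfect. That makes the inversion a perfect fourth.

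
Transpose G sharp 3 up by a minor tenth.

B 4

Counting three letter names plus an octave up from G lands on B.
A minor tenth spans 15 semitones, so from G#3 the target pitch is B4.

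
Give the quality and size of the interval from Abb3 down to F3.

Descending from Abb3 to F3 is the same interval as ascending F3 to Abb3.
F to A spans three letter names (F-G-A) — that makes it a third of some quality.
The major third is 4 semitones; here we have 2, two semitones narrower: diminished.

d3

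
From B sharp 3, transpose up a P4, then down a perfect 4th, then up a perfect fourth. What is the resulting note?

E sharp 4

A perfect fourth up from B#3 is E#4.
Down a perfect fourth from E#4: B#3 (5 semitones down).
Up a perfect fourth from B#3: E#4 (5 semitones up).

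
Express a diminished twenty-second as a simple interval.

d8

Take out 2 octaves (14 from the number): 22 − 14 = 8.
That makes a diminished twenty-second a compound diminished octave — 2 octaves plus a diminished octave.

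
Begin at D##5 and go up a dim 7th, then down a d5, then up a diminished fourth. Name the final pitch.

D##5 up a diminished seventh → C#6 (9 semitones).
A diminished fifth down from C#6 is F##5.
Up a diminished fourth from F##5: B5 (4 semitones up).

B5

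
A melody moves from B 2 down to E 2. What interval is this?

Descending from B2 to E2 is the same interval as ascending E2 to B2.
E to B spans five letter names (E-F-G-A-B): a fifth.
The perfect fifth spans 7 semitones, and E2 to B2 is exactly 7 semitones — so this is a perfect fifth.

perfect fifth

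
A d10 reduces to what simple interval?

Take out an octave (7 from the number): 10 − 7 = 3.
Quality carries through unchanged, so the simple form is a diminished third.

diminished third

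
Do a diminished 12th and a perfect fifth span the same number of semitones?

No

18 semitones (diminished twelfth) vs 7 semitones (perfect fifth): not equal.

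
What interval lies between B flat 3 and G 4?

B to G spans six letter names (B-C-D-E-F-G): a sixth.
Counting semitones, Bb3→G4 is 9, which is the major sixth.

M6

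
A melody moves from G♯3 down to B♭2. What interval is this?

Descending from G#3 to Bb2 is the same interval as ascending Bb2 to G#3.
B to G spans six letter names (B-C-D-E-F-G) — that makes it a sixth of some quality.
A major sixth would be 9 semitones; Bb2 to G#3 is 10, one semitone wider, so the interval is augmented.

A6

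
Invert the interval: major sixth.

Inverted interval numbers add to nine, so a sixth pairs with a third (6 + 3 = 9).
And major becomes minor under inversion, so we get a minor third.

minor 3rd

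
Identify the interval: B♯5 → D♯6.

B to D spans three letter names (B-C-D) — that makes it a third of some quality.
B#5 to D#6 is 3 semitones, a half step short of the major third (4), so this is minor.

minor 3rd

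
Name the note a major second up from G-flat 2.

A-flat 2

The second takes the letter from G up to A.
Moving 2 semitones up from Gb2 (the size of a major second) reaches Ab2.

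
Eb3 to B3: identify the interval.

E to B spans five letter names (E-F-G-A-B), so the interval is some kind of fifth.
Eb3 to B3 spans 8 semitones — one semitone wider than the perfect fifth (7) — giving an augmented fifth.

augmented fifth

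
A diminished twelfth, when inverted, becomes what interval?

First reduce the compound diminished twelfth to its simple form, a diminished fifth.
The rule of nine gives the new number: 9 − 5 = 4, so a fifth becomes a fourth.
Quality inverts too: diminished becomes augmented. That makes the inversion an augmented fourth.

augmented 4th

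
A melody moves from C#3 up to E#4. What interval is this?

C to E spans three letter names (C-D-E), plus an octave: a tenth.
The major tenth spans 16 semitones, and C#3 to E#4 is exactly 16 semitones — so this is a major tenth.
(Equivalently, a compound major third: a major third plus an octave.)

major 10th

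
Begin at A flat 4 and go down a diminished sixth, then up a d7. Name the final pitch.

B flat 4

Down a diminished sixth from Ab4: C#4 (7 semitones down).
A diminished seventh up from C#4 is Bb4.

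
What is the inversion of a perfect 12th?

First reduce the compound perfect twelfth to its simple form, a perfect fifth.
The rule of nine gives the new number: 9 − 5 = 4, so a fifth becomes a fourth.
Quality inverts too: perfect stays perfect. That makes the inversion a perfect fourth.

perfect fourth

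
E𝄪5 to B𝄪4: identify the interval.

Descending from E##5 to B##4 is the same interval as ascending B##4 to E##5.
B to E spans four letter names (B-C-D-E) — that makes it a fourth of some quality.
Counting semitones, B##4→E##5 is 5, which is the perfect fourth.

P4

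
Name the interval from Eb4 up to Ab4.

E to A spans four letter names (E-F-G-A) — that makes it a fourth of some quality.
Counting semitones, Eb4→Ab4 is 5, which is the perfect fourth.

perfect 4th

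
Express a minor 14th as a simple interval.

Each octave removed subtracts seven from the number: 14 − 7 = 7.
So a minor fourteenth is an octave plus a minor seventh. The quality is unchanged.

m7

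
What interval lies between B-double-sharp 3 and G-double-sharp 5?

minor 13th

B to G spans six letter names (B-C-D-E-F-G), plus an octave: a thirteenth.
At 20 semitones, B##3→G##5 falls one short of a major thirteenth: minor.
(Equivalently, a compound minor sixth: a minor sixth plus an octave.)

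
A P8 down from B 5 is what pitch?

B 4

For an octave the letter name doesn't change: still B, an octave down.
Moving 12 semitones down from B5 (the size of a perfect octave) reaches B4.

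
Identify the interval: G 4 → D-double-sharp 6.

G to D spans five letter names (G-A-B-C-D), plus an octave: a twelfth.
G4 to D##6 spans 21 semitones — two semitones wider than the perfect twelfth (19) — giving a doubly augmented twelfth.
(Equivalently, a compound doubly augmented fifth: a doubly augmented fifth plus an octave.)

doubly augmented twelfth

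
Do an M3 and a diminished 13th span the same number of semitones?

No

4 semitones (major third) vs 19 semitones (diminished thirteenth): not equal.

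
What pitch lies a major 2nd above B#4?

C##5

The second takes the letter from B up to C.
A major second is 2 semitones; 2 semitones up from B#4 gives C##5.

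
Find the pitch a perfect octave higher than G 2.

An octave keeps the letter name G, an octave up from G.
A perfect octave spans 12 semitones, so from G2 the target pitch is G3.

G 3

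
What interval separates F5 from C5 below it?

P4

Descending from F5 to C5 is the same interval as ascending C5 to F5.
C to F spans four letter names (C-D-E-F) — that makes it a fourth of some quality.
Counting semitones, C5→F5 is 5, which is the perfect fourth.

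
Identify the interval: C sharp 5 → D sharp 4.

minor seventh

Descending from C#5 to D#4 is the same interval as ascending D#4 to C#5.
D to C spans seven letter names (D-E-F-G-A-B-C), so the interval is some kind of seventh.
A major seventh would be 11 semitones, but D#4 to C#5 is 10 — one semitone narrower, making it a minor seventh.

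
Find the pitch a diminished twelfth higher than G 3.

D-flat 5

Counting five letter names plus an octave up from G lands on D.
Moving 18 semitones up from G3 (the size of a diminished twelfth) reaches Db5.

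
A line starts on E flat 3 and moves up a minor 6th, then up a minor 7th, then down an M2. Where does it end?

A double-flat 4

Eb3 up a minor sixth → Cb4 (8 semitones).
A minor seventh up from Cb4 is Bbb4.
Down a major second from Bbb4: Abb4 (2 semitones down).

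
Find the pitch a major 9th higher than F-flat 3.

G-flat 4

Counting two letter names plus an octave up from F lands on G.
A major ninth spans 14 semitones, so from Fb3 the target pitch is Gb4.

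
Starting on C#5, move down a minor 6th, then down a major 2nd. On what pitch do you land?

D#4

C#5 down a minor sixth → E#4 (8 semitones).
A major second down from E#4 is D#4.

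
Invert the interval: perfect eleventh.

First reduce the compound perfect eleventh to its simple form, a perfect fourth.
Inverted interval numbers add to nine, so a fourth pairs with a fifth (4 + 5 = 9).
Quality inverts too: perfect stays perfect. That makes the inversion a perfect fifth.

P5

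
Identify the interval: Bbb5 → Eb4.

diminished 12th

Descending from Bbb5 to Eb4 is the same interval as ascending Eb4 to Bbb5.
E to B spans five letter names (E-F-G-A-B), plus an octave: a twelfth.
Eb4 to Bbb5 spans 18 semitones — one semitone narrower than the perfect twelfth (19) — giving a diminished twelfth.
(Equivalently, a compound diminished fifth: a diminished fifth plus an octave.)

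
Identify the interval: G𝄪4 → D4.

Descending from G##4 to D4 is the same interval as ascending D4 to G##4.
D to G spans four letter names (D-E-F-G), so the interval is some kind of fourth.
The perfect fourth is 5 semitones; here we have 7, two semitones wider: doubly augmented.

doubly augmented 4th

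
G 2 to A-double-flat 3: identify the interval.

diminished ninth

G to A spans two letter names (G-A), plus an octave: a ninth.
G2 to Abb3 spans 12 semitones — two semitones narrower than the major ninth (14) — giving a diminished ninth.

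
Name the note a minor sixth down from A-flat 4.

C 4

Six letter names down from A: C.
A minor sixth spans 8 semitones, so from Ab4 the target pitch is C4.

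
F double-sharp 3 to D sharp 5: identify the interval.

F to D spans six letter names (F-G-A-B-C-D), plus an octave — that makes it a thirteenth of some quality.
F##3 to D#5 is 20 semitones, a half step short of the major thirteenth (21), so this is minor.
(Equivalently, a compound minor sixth: a minor sixth plus an octave.)

minor thirteenth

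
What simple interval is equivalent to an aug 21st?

augmented 7th

Subtracting seven from the interval number removes an octave: 21 − 14 = 7.
That makes an augmented twenty-first a compound augmented seventh — 2 octaves plus an augmented seventh.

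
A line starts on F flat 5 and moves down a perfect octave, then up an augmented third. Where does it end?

Fb5 down a perfect octave → Fb4 (12 semitones).
Fb4 up an augmented third → A4 (5 semitones).

A 4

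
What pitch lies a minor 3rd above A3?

Three letter names up from A: C.
Moving 3 semitones up from A3 (the size of a minor third) reaches C4.

C4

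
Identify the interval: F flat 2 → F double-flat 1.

Descending from Fb2 to Fbb1 is the same interval as ascending Fbb1 to Fb2.
F to F is the same letter name, plus an octave, so the interval is some kind of octave.
Fbb1 to Fb2 spans 13 semitones — one semitone wider than the perfect octave (12) — giving an augmented octave.

augmented octave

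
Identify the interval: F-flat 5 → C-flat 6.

perfect fifth

F to C spans five letter names (F-G-A-B-C), so the interval is some kind of fifth.
Counting semitones, Fb5→Cb6 is 7, which is the perfect fifth.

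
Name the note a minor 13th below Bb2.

D1

Counting six letter names plus an octave down from B lands on D.
A minor thirteenth is 20 semitones; 20 semitones down from Bb2 gives D1.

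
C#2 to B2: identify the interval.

m7

C to B spans seven letter names (C-D-E-F-G-A-B) — that makes it a seventh of some quality.
At 10 semitones, C#2→B2 falls one short of a major seventh: minor.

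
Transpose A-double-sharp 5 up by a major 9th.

Counting two letter names plus an octave up from A lands on B.
Moving 14 semitones up from A##5 (the size of a major ninth) reaches B##6.

B-double-sharp 6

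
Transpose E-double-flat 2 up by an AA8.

For an octave the letter name doesn't change: still E, an octave up.
A doubly augmented octave spans 14 semitones, so from Ebb2 the target pitch is E3.

E 3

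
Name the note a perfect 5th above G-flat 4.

Counting five letter names up from G lands on D.
A perfect fifth spans 7 semitones, so from Gb4 the target pitch is Db5.

D-flat 5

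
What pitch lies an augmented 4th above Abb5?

Db6

The fourth takes the letter from A up to D.
An augmented fourth spans 6 semitones, so from Abb5 the target pitch is Db6.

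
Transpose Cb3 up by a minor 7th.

The seventh takes the letter from C up to B.
A minor seventh is 10 semitones; 10 semitones up from Cb3 gives Bbb3.

Bbb3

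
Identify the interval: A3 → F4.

m6

A to F spans six letter names (A-B-C-D-E-F), so the interval is some kind of sixth.
At 8 semitones, A3→F4 falls one short of a major sixth: minor.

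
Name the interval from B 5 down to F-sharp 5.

perfect fourth

Descending from B5 to F#5 is the same interval as ascending F#5 to B5.
F to B spans four letter names (F-G-A-B): a fourth.
Counting semitones, F#5→B5 is 5, which is the perfect fourth.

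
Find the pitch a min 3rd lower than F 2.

Three letter names down from F: D.
Moving 3 semitones down from F2 (the size of a minor third) reaches D2.

D 2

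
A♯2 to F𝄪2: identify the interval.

Descending from A#2 to F##2 is the same interval as ascending F##2 to A#2.
F to A spans three letter names (F-G-A) — that makes it a third of some quality.
A major third would be 4 semitones, but F##2 to A#2 is 3 — one semitone narrower, making it a minor third.

minor third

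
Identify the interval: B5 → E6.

P4

B to E spans four letter names (B-C-D-E): a fourth.
The perfect fourth spans 5 semitones, and B5 to E6 is exactly 5 semitones — so this is a perfect fourth.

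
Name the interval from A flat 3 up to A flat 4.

A to A is the same letter name, plus an octave — that makes it an octave of some quality.
Ab3 to Ab4 is 12 semitones, matching the perfect octave exactly, so the quality is perfect.

perfect 8th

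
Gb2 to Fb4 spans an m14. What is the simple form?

minor seventh

Take out an octave (7 from the number): 14 − 7 = 7.
That makes a minor fourteenth a compound minor seventh — an octave plus a minor seventh.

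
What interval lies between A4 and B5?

A to B spans two letter names (A-B), plus an octave: a ninth.
The major ninth spans 14 semitones, and A4 to B5 is exactly 14 semitones — so this is a major ninth.
(Equivalently, a compound major second: a major second plus an octave.)

M9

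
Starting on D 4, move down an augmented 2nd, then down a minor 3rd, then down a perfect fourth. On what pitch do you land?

Down an augmented second from D4: Cb4 (3 semitones down).
Cb4 down a minor third → Ab3 (3 semitones).
A perfect fourth down from Ab3 is Eb3.

E flat 3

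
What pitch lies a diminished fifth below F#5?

B#4

Five letter names down from F: B.
A diminished fifth spans 6 semitones, so from F#5 the target pitch is B#4.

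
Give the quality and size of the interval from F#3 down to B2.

perfect 5th

Descending from F#3 to B2 is the same interval as ascending B2 to F#3.
B to F spans five letter names (B-C-D-E-F): a fifth.
B2 to F#3 is 7 semitones, matching the perfect fifth exactly, so the quality is perfect.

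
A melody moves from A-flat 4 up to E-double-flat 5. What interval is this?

A to E spans five letter names (A-B-C-D-E), so the interval is some kind of fifth.
The perfect fifth is 7 semitones; here we have 6, one semitone narrower: diminished.

d5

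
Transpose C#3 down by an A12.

F1

Five letters down from C (plus an octave) reaches F.
An augmented twelfth is 20 semitones; 20 semitones down from C#3 gives F1.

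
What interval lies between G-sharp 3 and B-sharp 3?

G to B spans three letter names (G-A-B), so the interval is some kind of third.
The major third spans 4 semitones, and G#3 to B#3 is exactly 4 semitones — so this is a major third.

M3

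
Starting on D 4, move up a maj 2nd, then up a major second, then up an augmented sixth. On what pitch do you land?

D double-sharp 5

Up a major second from D4: E4 (2 semitones up).
A major second up from E4 is F#4.
Up an augmented sixth from F#4: D##5 (10 semitones up).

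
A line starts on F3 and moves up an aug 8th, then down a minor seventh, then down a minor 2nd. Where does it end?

F3 up an augmented octave → F#4 (13 semitones).
Down a minor seventh from F#4: G#3 (10 semitones down).
Down a minor second from G#3: F##3 (1 semitone down).

F##3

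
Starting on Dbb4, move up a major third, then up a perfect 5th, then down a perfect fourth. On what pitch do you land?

Gb4

Dbb4 up a major third → Fb4 (4 semitones).
Up a perfect fifth from Fb4: Cb5 (7 semitones up).
Cb5 down a perfect fourth → Gb4 (5 semitones).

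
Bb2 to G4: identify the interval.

B to G spans six letter names (B-C-D-E-F-G), plus an octave — that makes it a thirteenth of some quality.
Bb2 to G4 is 21 semitones, matching the major thirteenth exactly, so the quality is major.
(Equivalently, a compound major sixth: a major sixth plus an octave.)

major thirteenth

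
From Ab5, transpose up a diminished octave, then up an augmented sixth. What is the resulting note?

F7

Ab5 up a diminished octave → Abb6 (11 semitones).
An augmented sixth up from Abb6 is F7.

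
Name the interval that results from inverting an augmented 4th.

The rule of nine gives the new number: 9 − 4 = 5, so a fourth becomes a fifth.
Quality inverts too: augmented becomes diminished. That makes the inversion a diminished fifth.

diminished fifth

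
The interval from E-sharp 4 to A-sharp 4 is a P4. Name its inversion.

Interval numbers invert to sum to nine: 4 + 5 = 9, so a fourth inverts to a fifth.
And perfect stays perfect under inversion, so we get a perfect fifth.

perfect fifth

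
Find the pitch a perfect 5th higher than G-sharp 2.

Counting five letter names up from G lands on D.
Moving 7 semitones up from G#2 (the size of a perfect fifth) reaches D#3.

D-sharp 3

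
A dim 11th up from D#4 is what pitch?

G5

Counting four letter names plus an octave up from D lands on G.
A diminished eleventh spans 16 semitones, so from D#4 the target pitch is G5.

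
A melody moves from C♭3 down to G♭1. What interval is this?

perfect 11th

Descending from Cb3 to Gb1 is the same interval as ascending Gb1 to Cb3.
G to C spans four letter names (G-A-B-C), plus an octave — that makes it an eleventh of some quality.
Gb1 to Cb3 is 17 semitones, matching the perfect eleventh exactly, so the quality is perfect.
(Equivalently, a compound perfect fourth: a perfect fourth plus an octave.)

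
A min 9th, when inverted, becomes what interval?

major seventh

First reduce the compound minor ninth to its simple form, a minor second.
Interval numbers invert to sum to nine: 2 + 7 = 9, so a second inverts to a seventh.
The quality also flips — minor becomes major — giving a major seventh.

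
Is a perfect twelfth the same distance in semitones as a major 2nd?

No

A perfect twelfth spans 19 semitones; a major second spans 2 semitones. They differ by 17.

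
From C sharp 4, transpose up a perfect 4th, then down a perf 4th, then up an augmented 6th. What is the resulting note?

Up a perfect fourth from C#4: F#4 (5 semitones up).
A perfect fourth down from F#4 is C#4.
An augmented sixth up from C#4 is A##4.

A double-sharp 4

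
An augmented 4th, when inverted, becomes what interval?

d5

Interval numbers invert to sum to nine: 4 + 5 = 9, so a fourth inverts to a fifth.
Quality inverts too: augmented becomes diminished. That makes the inversion a diminished fifth.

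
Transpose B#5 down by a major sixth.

D#5

Six letter names down from B: D.
A major sixth is 9 semitones; 9 semitones down from B#5 gives D#5.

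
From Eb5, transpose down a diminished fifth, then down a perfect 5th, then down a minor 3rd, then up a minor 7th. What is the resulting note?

A4

Down a diminished fifth from Eb5: A4 (6 semitones down).
A4 down a perfect fifth → D4 (7 semitones).
Down a minor third from D4: B3 (3 semitones down).
B3 up a minor seventh → A4 (10 semitones).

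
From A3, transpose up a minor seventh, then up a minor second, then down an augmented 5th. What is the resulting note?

Dbb4

A minor seventh up from A3 is G4.
Up a minor second from G4: Ab4 (1 semitone up).
Down an augmented fifth from Ab4: Dbb4 (8 semitones down).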